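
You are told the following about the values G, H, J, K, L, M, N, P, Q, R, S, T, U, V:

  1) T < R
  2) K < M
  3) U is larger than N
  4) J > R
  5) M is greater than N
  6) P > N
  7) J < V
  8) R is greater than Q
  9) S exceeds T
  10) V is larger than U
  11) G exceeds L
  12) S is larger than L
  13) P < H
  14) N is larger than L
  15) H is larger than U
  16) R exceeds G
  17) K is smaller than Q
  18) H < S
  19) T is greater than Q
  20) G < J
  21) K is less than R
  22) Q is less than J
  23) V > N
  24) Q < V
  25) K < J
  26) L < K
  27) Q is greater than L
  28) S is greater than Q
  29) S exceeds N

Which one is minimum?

Chaining upward from L: directly above it, K, N, Q, G, S; then T, U, R, P, J, V, M; then H.
That covers every other element, and nothing is given below L, so L is the minimum.

L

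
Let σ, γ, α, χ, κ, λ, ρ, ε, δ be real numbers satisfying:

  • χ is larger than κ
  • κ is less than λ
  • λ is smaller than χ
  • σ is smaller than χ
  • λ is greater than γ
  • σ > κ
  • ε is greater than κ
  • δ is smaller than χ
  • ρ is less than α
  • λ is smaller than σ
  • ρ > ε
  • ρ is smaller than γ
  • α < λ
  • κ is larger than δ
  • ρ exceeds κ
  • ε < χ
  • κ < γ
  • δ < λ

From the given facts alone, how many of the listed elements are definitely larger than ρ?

The elements the relations force above ρ are α, γ, λ, σ, χ — no chain reaches any other.
That is 5.

5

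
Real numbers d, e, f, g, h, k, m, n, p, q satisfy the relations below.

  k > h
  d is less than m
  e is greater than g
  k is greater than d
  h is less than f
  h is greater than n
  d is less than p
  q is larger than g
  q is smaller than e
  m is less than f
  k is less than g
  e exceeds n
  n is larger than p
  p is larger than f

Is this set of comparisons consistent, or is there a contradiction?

Chaining the given relations yields f < p < n < h, so f < h. But one relation states h < f. These cannot both hold.

inconsistent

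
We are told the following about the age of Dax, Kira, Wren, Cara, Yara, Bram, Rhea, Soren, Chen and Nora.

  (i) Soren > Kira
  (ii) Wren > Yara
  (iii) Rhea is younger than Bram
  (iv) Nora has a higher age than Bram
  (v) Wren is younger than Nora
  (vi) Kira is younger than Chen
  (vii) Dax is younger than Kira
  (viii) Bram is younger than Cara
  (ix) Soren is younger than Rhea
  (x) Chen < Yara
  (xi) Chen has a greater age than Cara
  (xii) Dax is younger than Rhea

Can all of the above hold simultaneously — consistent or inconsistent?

Every relation is compatible with Dax < Kira < Soren < Rhea < Bram < Cara < Chen < Yara < Wren < Nora; the set is consistent.

consistent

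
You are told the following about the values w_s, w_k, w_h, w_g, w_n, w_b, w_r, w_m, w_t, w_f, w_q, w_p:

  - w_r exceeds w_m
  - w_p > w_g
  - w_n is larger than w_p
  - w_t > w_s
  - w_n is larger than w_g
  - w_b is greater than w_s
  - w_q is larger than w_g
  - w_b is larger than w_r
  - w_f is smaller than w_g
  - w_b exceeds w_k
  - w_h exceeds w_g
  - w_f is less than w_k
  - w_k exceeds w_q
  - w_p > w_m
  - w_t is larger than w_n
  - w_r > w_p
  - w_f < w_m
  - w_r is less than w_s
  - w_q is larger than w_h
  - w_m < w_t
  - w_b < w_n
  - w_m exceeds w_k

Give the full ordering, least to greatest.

Each adjacent pair is fixed by a given relation: w_f < w_g; w_g < w_h; w_h < w_q; w_q < w_k; w_k < w_m; w_m < w_p; w_p < w_r; w_r < w_s; w_s < w_b; w_b < w_n; w_n < w_t. Chaining them end to end gives the full order.

w_f < w_g < w_h < w_q < w_k < w_m < w_p < w_r < w_s < w_b < w_n < w_t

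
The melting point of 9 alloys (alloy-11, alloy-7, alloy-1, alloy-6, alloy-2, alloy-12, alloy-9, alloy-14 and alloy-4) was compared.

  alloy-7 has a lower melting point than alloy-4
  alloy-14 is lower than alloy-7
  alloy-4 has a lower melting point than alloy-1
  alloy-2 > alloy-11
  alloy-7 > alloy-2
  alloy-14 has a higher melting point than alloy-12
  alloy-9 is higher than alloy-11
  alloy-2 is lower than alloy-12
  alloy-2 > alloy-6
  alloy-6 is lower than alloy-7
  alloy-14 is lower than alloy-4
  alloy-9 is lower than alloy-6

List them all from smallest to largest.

Each adjacent pair is fixed by a given relation: alloy-11 < alloy-9; alloy-9 < alloy-6; alloy-6 < alloy-2; alloy-2 < alloy-12; alloy-12 < alloy-14; alloy-14 < alloy-7; alloy-7 < alloy-4; alloy-4 < alloy-1. Chaining them end to end gives the full order.

alloy-11 < alloy-9 < alloy-6 < alloy-2 < alloy-12 < alloy-14 < alloy-7 < alloy-4 < alloy-1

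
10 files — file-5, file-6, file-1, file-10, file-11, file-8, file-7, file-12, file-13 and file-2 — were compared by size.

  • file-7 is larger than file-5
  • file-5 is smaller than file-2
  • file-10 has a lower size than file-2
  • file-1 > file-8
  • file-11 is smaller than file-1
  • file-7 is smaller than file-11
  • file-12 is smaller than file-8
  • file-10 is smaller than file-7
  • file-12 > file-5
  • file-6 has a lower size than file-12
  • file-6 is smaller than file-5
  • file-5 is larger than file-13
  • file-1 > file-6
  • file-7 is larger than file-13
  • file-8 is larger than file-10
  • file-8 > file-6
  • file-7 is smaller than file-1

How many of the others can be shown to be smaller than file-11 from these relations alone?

5

Directly below file-11: file-7.
One step further: file-13, file-10, file-5 (4 so far).
One step further: file-6 (5 so far).
No other element is forced below file-11 by the given relations, so the count is 5.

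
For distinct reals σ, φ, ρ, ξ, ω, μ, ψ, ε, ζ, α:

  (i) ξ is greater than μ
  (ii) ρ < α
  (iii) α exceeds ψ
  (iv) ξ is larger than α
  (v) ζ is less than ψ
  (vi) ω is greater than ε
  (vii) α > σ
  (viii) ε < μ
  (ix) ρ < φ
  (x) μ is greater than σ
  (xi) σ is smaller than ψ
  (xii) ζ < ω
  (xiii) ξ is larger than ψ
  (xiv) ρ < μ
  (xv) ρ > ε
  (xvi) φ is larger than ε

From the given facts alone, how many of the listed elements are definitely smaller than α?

From α the given relations immediately reach ρ, σ, ψ.
From those, ε, ζ — 5 in total.
No other element is forced below α by the given relations, so the count is 5.

5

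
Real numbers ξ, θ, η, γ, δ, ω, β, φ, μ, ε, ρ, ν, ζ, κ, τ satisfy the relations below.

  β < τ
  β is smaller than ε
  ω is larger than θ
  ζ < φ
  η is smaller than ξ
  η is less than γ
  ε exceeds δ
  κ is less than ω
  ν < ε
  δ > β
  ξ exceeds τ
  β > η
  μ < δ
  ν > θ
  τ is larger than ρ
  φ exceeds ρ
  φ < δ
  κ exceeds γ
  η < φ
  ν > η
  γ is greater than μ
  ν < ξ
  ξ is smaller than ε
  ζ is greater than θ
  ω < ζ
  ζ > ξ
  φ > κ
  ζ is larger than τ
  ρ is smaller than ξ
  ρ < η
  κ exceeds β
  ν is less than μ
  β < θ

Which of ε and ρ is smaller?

ρ

ρ < η < β < θ < ν < μ < γ < κ < ω < ζ < φ < δ < ε, by transitivity through η, β, θ, ν, μ, γ, κ, ω, ζ, φ, δ.
So ρ < ε; ρ is the smaller of the two.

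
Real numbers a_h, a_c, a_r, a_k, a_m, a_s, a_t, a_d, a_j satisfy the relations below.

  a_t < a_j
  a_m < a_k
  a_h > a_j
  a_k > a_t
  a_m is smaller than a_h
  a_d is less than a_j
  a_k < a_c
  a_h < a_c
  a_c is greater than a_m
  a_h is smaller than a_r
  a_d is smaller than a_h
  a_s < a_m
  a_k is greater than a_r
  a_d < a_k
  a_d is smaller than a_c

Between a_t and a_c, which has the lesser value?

a_t < a_j and a_j < a_h give a_t < a_h.
Then a_h < a_r extends the chain to a_r.
With a_r < a_k: a_t < a_j < a_h < a_r < a_k.
With a_k < a_c: a_t < a_j < a_h < a_r < a_k < a_c.
So a_t < a_c; a_t is the smaller of the two.

a_t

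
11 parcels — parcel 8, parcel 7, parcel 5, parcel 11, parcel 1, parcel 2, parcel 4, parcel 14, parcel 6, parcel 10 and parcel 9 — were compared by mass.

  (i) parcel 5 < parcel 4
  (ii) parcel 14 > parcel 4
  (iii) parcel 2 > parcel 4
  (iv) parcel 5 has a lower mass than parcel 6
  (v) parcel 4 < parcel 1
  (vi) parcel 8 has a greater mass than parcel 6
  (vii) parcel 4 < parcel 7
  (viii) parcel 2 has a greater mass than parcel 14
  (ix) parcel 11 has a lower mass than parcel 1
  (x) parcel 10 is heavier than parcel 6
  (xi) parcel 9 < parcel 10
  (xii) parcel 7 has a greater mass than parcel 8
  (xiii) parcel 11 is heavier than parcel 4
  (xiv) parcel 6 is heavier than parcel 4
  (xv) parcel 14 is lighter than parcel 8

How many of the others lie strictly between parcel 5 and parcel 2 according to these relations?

2

Chaining upward from parcel 5 reaches: parcel 4, parcel 6, parcel 14, parcel 11, parcel 1, parcel 8, parcel 7, parcel 10.
Chaining downward from parcel 2 reaches: parcel 4, parcel 14.
Strictly between parcel 5 and parcel 2 are those in both lists: parcel 4, parcel 14 — 2 elements.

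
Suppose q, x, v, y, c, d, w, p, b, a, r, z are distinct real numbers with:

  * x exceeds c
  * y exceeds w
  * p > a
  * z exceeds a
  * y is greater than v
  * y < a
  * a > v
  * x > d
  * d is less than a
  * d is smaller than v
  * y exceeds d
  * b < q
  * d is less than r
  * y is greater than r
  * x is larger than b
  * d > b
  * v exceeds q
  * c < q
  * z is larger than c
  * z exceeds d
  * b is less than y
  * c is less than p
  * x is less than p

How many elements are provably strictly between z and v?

The relations place v below z. An element lies strictly between them when it is forced above v and also forced below z.
Above v: {y, a, p}. Below z: {b, c, q, d, r, w, y, a}.
Intersection: {y, a} — 2.

2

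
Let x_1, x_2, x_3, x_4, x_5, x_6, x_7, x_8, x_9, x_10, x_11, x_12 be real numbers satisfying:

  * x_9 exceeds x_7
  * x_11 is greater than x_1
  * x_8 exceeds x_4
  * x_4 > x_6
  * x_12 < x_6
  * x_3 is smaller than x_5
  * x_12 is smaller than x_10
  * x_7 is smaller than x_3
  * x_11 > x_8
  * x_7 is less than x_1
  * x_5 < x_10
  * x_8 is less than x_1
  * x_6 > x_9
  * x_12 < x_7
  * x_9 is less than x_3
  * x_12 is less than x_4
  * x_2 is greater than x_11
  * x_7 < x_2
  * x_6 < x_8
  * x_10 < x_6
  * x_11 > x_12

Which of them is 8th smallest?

Chaining the given pairs: x_12 < x_7 < x_9 < x_3 < x_5 < x_10 < x_6 < x_4 < x_8 < x_1 < x_11 < x_2.
The 8th smallest is x_4.

x_4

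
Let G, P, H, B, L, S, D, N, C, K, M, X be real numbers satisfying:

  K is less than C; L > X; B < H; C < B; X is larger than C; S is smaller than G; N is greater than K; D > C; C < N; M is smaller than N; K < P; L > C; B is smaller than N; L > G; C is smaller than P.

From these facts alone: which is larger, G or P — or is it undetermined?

Following every chain through G: above G we get L; below G we get S.
P is not reached, and no chain runs the other way from P to G.
So the given relations leave the order of G and P undetermined.

undetermined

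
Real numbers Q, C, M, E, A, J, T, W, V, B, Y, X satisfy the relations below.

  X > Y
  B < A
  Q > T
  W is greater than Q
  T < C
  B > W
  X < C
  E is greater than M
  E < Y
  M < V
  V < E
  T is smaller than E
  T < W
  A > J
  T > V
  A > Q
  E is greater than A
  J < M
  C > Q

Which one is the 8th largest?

The consecutive relations fix a unique order: J < M < V < T < Q < W < B < A < E < Y < X < C.
Counting 8 from the largest end gives Q.

Q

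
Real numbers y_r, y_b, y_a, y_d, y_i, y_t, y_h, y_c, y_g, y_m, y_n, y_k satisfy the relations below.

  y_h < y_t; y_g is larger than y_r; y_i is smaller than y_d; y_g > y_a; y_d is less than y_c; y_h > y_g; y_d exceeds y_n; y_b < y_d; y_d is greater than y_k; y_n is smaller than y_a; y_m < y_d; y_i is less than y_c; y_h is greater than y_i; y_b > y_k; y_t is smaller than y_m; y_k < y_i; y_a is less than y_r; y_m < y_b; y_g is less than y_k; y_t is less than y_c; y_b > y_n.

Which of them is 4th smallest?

y_g

The consecutive relations fix a unique order: y_n < y_a < y_r < y_g < y_k < y_i < y_h < y_t < y_m < y_b < y_d < y_c.
The 4th smallest is y_g.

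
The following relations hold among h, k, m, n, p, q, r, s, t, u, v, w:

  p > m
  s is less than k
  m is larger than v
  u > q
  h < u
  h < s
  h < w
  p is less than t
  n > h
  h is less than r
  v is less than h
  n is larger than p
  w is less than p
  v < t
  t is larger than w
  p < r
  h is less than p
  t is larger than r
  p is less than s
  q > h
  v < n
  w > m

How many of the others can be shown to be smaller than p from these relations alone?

From p the given relations immediately reach m, h, w.
From those, v — 4 in total.
Nothing else is reachable below p; 4 in all.

4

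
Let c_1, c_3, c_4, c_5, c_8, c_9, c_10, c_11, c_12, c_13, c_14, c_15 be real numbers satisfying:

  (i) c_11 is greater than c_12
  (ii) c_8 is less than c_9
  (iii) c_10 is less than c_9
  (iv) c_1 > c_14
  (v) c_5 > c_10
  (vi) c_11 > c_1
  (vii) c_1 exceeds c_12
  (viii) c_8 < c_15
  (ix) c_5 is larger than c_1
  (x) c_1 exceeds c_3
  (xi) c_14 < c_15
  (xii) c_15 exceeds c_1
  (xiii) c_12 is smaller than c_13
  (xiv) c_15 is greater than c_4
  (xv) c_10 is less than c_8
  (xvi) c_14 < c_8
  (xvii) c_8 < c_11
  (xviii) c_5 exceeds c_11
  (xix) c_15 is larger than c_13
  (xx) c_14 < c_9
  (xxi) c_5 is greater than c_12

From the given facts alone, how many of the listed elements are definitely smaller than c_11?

Directly below c_11: c_8, c_12, c_1.
One step further: c_14, c_10, c_3 (6 so far).
Nothing else is reachable below c_11; 6 in all.

6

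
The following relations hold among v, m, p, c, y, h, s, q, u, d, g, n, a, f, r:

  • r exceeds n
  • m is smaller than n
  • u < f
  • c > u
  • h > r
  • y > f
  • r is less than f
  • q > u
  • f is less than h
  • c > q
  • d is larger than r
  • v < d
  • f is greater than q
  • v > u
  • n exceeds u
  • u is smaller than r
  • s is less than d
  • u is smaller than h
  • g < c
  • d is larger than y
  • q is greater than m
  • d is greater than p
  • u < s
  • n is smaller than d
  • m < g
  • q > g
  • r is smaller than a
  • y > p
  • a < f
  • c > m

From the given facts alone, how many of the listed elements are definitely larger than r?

From r the given relations immediately reach a, f, h, d.
From those, y — 5 in total.
Nothing else is reachable above r; 5 in all.

5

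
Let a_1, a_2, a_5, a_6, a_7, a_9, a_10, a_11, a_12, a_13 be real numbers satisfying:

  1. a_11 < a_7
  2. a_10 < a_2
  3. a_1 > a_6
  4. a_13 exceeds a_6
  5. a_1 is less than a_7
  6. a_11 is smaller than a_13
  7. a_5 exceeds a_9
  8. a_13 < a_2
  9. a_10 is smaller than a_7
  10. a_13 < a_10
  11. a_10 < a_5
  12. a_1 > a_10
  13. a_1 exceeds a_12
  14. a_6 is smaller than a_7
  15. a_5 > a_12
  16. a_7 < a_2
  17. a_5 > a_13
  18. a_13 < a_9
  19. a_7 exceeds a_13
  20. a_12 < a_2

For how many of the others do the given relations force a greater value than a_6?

From a_6 the given relations immediately reach a_13, a_1, a_7.
From those, a_10, a_9, a_5, a_2 — 7 in total.
No other element is forced above a_6 by the given relations, so the count is 7.

7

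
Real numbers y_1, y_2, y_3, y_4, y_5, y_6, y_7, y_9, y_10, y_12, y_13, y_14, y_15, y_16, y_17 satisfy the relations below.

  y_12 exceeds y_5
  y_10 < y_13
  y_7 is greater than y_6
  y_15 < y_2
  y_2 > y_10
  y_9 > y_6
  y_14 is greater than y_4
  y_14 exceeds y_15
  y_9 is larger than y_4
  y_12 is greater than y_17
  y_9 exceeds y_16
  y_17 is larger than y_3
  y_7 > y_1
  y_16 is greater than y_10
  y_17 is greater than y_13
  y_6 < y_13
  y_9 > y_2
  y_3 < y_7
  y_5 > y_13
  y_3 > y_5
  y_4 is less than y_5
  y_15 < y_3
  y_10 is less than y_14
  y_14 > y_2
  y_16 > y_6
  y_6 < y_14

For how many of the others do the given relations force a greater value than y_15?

7

The elements the relations force above y_15 are y_3, y_2, y_17, y_9, y_12, y_7, y_14 — no chain reaches any other.
That is 7.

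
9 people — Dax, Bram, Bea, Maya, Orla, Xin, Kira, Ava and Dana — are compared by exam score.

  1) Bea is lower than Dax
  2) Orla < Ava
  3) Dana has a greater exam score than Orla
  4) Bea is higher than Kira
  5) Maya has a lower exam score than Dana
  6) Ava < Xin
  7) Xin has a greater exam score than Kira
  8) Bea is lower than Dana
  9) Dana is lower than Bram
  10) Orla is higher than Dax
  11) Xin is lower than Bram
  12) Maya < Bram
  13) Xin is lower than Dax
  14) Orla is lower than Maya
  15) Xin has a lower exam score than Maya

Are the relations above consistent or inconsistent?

inconsistent

We have Xin < Dax stated directly, yet also Dax < Orla < Ava < Xin by chaining the others — so Dax < Xin. Contradiction.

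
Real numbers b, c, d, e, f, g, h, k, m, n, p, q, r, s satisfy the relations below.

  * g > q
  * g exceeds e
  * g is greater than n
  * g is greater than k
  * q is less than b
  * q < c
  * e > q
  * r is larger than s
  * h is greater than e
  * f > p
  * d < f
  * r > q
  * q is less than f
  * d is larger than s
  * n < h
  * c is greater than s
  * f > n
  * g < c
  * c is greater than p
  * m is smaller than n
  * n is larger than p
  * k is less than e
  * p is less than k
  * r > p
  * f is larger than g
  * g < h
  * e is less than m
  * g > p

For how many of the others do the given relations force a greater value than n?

From n the given relations immediately reach g, f, h.
From those, c — 4 in total.
No other element is forced above n by the given relations, so the count is 4.

4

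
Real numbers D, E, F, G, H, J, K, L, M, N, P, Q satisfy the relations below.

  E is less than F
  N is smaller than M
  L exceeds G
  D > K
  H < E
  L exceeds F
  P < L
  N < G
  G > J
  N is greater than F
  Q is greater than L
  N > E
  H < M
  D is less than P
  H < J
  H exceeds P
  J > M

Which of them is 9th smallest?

J

Chaining the given pairs: K < D < P < H < E < F < N < M < J < G < L < Q.
Counting 9 from the smallest end gives J.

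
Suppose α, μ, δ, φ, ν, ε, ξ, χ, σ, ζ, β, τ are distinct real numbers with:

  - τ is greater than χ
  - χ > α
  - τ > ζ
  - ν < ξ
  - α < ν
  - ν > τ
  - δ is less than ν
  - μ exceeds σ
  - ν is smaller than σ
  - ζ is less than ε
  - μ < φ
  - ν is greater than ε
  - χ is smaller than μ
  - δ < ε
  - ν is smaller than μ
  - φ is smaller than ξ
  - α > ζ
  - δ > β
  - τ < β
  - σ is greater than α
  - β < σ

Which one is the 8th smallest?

The consecutive relations fix a unique order: ζ < α < χ < τ < β < δ < ε < ν < σ < μ < φ < ξ.
Counting 8 from the smallest end gives ν.

ν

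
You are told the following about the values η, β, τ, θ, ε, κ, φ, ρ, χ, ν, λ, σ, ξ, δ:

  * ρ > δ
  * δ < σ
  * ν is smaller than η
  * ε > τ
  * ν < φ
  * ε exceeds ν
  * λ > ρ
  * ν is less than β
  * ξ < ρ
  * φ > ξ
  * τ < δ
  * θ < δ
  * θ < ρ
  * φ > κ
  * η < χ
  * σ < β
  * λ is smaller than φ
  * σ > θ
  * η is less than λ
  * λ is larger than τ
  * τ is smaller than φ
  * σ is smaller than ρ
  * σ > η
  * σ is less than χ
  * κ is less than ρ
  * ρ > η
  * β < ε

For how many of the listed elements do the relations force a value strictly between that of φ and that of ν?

Chaining upward from ν reaches: η, σ, ρ, χ, β, λ, ε.
Chaining downward from φ reaches: θ, κ, τ, η, ξ, δ, σ, ρ, λ.
Strictly between ν and φ are those in both lists: η, σ, ρ, λ — 4 elements.

4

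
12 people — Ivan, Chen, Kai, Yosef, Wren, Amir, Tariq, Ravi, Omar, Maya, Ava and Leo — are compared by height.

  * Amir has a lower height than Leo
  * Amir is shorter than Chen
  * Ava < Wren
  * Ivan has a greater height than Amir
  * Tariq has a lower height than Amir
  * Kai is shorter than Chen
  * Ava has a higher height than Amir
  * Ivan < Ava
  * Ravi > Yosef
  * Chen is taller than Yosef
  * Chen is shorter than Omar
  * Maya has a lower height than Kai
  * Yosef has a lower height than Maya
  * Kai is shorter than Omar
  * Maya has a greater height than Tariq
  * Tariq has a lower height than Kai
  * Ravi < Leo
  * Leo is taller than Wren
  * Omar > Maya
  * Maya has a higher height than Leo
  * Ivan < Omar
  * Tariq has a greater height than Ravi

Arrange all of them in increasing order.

Yosef < Ravi < Tariq < Amir < Ivan < Ava < Wren < Leo < Maya < Kai < Chen < Omar

Each adjacent pair is fixed by a given relation: Yosef < Ravi; Ravi < Tariq; Tariq < Amir; Amir < Ivan; Ivan < Ava; Ava < Wren; Wren < Leo; Leo < Maya; Maya < Kai; Kai < Chen; Chen < Omar. Chaining them end to end gives the full order.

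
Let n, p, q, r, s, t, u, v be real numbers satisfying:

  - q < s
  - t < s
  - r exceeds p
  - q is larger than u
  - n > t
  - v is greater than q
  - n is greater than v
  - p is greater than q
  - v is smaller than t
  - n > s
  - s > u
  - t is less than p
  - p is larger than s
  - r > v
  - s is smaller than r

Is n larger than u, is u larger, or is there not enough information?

Chaining the given relations: u < q < v < t < s < n.
So n is larger.

n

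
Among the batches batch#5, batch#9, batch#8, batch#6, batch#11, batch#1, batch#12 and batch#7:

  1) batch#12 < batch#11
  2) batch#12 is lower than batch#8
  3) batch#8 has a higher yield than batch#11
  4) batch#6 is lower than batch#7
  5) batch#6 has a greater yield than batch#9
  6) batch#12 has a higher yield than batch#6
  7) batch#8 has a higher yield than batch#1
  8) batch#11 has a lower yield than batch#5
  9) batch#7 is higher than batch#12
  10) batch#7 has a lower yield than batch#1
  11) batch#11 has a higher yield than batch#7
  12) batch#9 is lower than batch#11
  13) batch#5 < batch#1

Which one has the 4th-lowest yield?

Piecing the relations together gives one ordering: batch#9 < batch#6 < batch#12 < batch#7 < batch#11 < batch#5 < batch#1 < batch#8.
Counting 4 from the smallest end gives batch#7.

batch#7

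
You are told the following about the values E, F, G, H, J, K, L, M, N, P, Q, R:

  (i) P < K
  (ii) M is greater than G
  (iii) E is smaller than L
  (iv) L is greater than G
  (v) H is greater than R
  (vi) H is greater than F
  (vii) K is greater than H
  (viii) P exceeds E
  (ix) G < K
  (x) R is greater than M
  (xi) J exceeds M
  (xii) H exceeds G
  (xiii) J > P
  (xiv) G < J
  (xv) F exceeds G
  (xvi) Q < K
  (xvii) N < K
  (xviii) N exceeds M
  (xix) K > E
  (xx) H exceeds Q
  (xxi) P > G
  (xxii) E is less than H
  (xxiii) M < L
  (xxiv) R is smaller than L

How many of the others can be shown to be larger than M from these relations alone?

From M the given relations immediately reach R, J, N, L.
From those, H, K — 6 in total.
No other element is forced above M by the given relations, so the count is 6.

6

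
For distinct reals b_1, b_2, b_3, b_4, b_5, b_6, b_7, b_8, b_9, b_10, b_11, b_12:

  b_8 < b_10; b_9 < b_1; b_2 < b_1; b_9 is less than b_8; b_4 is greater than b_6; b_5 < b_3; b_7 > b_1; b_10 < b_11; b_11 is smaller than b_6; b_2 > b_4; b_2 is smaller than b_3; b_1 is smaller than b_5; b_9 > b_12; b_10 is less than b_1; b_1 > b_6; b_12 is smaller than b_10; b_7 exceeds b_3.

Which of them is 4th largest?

b_1

Chaining the given pairs: b_12 < b_9 < b_8 < b_10 < b_11 < b_6 < b_4 < b_2 < b_1 < b_5 < b_3 < b_7.
Counting 4 from the largest end gives b_1.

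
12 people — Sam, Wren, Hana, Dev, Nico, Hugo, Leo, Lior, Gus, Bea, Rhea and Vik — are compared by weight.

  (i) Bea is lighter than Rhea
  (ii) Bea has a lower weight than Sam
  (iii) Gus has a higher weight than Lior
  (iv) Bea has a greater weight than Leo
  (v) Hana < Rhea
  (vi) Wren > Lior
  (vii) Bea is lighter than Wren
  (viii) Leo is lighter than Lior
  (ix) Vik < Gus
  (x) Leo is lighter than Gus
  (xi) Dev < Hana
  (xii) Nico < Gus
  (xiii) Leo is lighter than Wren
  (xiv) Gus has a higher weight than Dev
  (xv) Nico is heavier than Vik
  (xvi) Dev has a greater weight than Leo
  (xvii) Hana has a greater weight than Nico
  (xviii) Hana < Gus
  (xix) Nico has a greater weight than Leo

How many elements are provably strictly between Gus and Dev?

The relations place Dev below Gus. An element lies strictly between them when it is forced above Dev and also forced below Gus.
Above Dev: {Hana, Rhea}. Below Gus: {Leo, Vik, Nico, Hana, Lior}.
Intersection: {Hana} — 1.

1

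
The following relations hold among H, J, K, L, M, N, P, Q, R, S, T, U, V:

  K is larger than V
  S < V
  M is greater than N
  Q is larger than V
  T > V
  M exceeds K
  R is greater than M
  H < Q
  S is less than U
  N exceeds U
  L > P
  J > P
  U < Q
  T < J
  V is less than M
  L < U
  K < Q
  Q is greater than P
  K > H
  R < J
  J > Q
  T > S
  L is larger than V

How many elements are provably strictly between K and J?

3

The relations place K below J. An element lies strictly between them when it is forced above K and also forced below J.
Above K: {M, Q, R}. Below J: {H, S, P, V, T, L, U, N, M, Q, R}.
Intersection: {M, Q, R} — 3.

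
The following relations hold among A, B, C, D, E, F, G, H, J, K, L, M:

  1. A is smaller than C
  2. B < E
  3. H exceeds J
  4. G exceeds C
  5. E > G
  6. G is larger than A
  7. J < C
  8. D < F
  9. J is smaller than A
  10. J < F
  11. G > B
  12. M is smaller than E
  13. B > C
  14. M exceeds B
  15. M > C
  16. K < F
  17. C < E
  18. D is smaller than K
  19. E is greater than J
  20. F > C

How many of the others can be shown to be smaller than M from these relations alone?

The elements the relations force below M are J, A, C, B — no chain reaches any other.
That is 4.

4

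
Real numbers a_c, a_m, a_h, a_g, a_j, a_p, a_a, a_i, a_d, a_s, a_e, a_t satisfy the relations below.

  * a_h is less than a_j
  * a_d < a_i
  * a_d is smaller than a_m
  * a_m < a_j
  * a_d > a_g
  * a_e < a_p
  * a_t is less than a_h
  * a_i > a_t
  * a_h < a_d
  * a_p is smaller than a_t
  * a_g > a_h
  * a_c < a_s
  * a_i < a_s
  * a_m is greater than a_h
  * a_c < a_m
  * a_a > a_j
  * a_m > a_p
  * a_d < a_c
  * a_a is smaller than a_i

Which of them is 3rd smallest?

The consecutive relations fix a unique order: a_e < a_p < a_t < a_h < a_g < a_d < a_c < a_m < a_j < a_a < a_i < a_s.
Counting 3 from the smallest end gives a_t.

a_t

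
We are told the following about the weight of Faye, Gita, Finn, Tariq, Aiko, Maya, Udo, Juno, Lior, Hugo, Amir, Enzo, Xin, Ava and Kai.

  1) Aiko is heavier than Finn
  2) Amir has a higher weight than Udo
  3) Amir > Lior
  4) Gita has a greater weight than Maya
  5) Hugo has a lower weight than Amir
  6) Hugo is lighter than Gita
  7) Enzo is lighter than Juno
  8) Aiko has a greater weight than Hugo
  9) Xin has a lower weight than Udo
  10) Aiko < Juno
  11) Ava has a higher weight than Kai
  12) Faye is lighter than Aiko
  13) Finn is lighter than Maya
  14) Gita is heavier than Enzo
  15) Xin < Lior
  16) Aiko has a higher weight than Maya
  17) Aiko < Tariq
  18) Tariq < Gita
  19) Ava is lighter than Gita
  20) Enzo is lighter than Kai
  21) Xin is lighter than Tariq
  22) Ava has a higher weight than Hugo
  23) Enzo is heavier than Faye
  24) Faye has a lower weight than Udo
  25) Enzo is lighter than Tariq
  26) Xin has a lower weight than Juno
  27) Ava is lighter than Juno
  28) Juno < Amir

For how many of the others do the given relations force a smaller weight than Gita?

Directly below Gita: Hugo, Enzo, Maya, Tariq, Ava.
One step further: Finn, Faye, Xin, Aiko, Kai (10 so far).
Nothing else is reachable below Gita; 10 in all.

10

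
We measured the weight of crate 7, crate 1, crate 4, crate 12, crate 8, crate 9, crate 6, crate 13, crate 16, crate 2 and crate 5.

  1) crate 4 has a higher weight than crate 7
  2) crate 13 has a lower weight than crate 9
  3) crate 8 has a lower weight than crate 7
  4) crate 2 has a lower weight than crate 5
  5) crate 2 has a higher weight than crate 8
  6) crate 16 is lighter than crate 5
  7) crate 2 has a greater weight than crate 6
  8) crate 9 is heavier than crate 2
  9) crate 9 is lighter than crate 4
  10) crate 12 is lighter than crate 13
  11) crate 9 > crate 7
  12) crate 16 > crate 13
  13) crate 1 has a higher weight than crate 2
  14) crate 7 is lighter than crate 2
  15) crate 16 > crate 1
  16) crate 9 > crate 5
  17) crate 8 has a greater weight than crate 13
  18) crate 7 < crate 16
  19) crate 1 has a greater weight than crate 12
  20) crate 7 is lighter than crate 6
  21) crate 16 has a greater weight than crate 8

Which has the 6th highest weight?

crate 2

The consecutive relations fix a unique order: crate 12 < crate 13 < crate 8 < crate 7 < crate 6 < crate 2 < crate 1 < crate 16 < crate 5 < crate 9 < crate 4.
Counting 6 from the largest end gives crate 2.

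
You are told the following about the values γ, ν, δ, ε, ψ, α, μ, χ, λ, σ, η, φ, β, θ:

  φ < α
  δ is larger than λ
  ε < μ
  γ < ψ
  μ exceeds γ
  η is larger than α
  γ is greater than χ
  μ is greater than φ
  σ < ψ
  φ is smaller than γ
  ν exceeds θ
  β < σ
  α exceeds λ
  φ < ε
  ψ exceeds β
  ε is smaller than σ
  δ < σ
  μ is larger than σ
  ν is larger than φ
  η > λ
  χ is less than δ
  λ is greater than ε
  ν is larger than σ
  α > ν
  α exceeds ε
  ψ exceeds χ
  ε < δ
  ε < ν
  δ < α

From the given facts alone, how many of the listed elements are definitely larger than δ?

The elements the relations force above δ are σ, ψ, μ, ν, α, η — no chain reaches any other.
That is 6.

6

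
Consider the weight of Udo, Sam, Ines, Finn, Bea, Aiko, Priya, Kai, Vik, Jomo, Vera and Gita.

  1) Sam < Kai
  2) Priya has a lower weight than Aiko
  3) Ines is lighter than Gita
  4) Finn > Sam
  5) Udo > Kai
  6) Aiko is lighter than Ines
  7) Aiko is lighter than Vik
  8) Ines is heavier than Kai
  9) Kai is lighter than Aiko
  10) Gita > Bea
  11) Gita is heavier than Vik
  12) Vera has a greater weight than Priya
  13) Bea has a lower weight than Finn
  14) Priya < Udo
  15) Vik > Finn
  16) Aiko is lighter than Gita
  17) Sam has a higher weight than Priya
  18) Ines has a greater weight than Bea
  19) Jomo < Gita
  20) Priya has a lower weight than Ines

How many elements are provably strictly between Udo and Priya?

The relations place Priya below Udo. An element lies strictly between them when it is forced above Priya and also forced below Udo.
Above Priya: {Sam, Vera, Finn, Kai, Aiko, Ines, Vik, Gita}. Below Udo: {Sam, Kai}.
Intersection: {Sam, Kai} — 2.

2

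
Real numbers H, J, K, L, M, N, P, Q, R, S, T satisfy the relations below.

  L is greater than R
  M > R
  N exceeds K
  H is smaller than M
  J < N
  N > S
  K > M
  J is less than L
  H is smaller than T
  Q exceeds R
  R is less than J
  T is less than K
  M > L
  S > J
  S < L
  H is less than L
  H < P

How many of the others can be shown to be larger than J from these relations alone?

Directly above J: S, L, N.
One step further: M (4 so far).
One step further: K (5 so far).
Nothing else is reachable above J; 5 in all.

5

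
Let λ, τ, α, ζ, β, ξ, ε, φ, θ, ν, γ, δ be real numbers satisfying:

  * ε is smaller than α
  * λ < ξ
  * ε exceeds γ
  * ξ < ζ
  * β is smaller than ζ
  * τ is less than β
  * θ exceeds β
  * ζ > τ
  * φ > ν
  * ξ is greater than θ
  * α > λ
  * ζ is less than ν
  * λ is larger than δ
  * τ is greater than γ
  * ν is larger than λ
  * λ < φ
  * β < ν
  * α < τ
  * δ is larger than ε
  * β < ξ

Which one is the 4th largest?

ξ

The consecutive relations fix a unique order: γ < ε < δ < λ < α < τ < β < θ < ξ < ζ < ν < φ.
Counting 4 from the largest end gives ξ.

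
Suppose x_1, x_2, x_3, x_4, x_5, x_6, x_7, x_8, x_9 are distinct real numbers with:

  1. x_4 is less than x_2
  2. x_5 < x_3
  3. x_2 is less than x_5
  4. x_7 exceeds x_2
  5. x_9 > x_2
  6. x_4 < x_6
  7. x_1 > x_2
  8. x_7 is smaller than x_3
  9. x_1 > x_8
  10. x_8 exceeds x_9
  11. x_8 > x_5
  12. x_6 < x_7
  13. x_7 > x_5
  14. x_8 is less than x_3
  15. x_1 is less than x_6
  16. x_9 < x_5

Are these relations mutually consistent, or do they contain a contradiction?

The single ordering x_4 < x_2 < x_9 < x_5 < x_8 < x_1 < x_6 < x_7 < x_3 satisfies every listed relation, so no contradiction arises.

consistent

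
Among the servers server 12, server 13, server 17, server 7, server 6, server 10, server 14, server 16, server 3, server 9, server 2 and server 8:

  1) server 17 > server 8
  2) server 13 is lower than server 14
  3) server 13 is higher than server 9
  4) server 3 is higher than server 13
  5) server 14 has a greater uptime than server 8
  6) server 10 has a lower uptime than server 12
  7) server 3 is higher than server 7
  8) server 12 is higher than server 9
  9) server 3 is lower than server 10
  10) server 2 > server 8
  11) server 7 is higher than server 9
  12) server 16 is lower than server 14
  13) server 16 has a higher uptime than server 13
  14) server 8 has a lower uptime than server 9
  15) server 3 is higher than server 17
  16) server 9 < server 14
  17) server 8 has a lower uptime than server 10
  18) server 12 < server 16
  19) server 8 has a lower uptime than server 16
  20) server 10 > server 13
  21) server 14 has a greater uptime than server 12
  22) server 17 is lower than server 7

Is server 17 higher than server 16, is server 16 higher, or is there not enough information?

server 16

Chaining the given relations: server 17 < server 7 < server 3 < server 10 < server 12 < server 16.
So server 16 is higher.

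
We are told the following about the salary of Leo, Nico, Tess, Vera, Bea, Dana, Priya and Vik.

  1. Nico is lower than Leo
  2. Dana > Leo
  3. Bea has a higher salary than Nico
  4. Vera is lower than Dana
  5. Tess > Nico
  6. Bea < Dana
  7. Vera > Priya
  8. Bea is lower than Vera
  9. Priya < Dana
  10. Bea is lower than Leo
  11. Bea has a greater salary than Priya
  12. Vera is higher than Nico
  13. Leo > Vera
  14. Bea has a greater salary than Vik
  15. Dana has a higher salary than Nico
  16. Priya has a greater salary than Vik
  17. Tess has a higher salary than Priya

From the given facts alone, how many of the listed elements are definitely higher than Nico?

5

From Nico the given relations immediately reach Bea, Vera, Leo, Dana, Tess.
No other element is forced above Nico by the given relations, so the count is 5.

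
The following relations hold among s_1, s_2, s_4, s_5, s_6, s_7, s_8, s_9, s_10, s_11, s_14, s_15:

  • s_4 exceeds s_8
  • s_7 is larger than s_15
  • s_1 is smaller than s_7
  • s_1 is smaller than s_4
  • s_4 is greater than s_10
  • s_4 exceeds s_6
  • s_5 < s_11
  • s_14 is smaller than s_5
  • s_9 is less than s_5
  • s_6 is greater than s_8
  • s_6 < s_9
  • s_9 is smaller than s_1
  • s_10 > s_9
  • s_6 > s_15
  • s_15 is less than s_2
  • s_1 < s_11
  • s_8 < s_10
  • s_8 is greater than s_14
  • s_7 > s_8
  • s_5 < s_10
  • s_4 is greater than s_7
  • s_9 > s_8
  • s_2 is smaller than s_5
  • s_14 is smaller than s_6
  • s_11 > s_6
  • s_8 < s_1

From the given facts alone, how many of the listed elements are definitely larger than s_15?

The elements the relations force above s_15 are s_2, s_6, s_9, s_1, s_5, s_10, s_7, s_11, s_4 — no chain reaches any other.
That is 9.

9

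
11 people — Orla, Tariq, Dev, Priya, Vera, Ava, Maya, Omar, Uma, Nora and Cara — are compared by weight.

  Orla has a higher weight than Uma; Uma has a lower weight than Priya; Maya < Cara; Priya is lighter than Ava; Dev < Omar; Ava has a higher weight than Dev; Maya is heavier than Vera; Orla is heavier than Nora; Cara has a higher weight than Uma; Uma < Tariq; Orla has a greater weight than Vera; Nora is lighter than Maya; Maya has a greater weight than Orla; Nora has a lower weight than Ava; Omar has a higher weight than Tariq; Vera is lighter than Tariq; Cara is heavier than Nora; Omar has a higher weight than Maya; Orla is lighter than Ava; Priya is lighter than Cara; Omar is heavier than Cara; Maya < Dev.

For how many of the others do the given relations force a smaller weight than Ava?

7

Directly below Ava: Nora, Orla, Priya, Dev.
One step further: Uma, Vera, Maya (7 so far).
Nothing else is reachable below Ava; 7 in all.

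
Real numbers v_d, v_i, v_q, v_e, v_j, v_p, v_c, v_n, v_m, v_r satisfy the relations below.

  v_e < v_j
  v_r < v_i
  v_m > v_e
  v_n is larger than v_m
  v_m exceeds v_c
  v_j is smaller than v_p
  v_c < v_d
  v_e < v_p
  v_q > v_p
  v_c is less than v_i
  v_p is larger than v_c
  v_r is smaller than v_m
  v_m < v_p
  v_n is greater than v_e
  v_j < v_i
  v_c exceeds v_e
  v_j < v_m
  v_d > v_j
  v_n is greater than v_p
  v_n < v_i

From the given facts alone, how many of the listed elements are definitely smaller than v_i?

7

From v_i the given relations immediately reach v_c, v_r, v_j, v_n.
From those, v_e, v_m, v_p — 7 in total.
No other element is forced below v_i by the given relations, so the count is 7.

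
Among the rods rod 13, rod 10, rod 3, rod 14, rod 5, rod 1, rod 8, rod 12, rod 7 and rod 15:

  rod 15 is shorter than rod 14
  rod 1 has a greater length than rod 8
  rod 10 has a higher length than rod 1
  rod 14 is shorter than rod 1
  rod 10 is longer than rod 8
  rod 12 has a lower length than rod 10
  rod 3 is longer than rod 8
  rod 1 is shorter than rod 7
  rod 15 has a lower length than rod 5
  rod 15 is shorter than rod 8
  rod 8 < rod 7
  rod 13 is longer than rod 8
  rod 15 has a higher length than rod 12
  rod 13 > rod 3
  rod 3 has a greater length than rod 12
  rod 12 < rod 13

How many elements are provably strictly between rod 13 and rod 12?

3

Chaining upward from rod 12 reaches: rod 15, rod 5, rod 8, rod 3, rod 14, rod 1, rod 10, rod 7.
Chaining downward from rod 13 reaches: rod 15, rod 8, rod 3.
Strictly between rod 12 and rod 13 are those in both lists: rod 15, rod 8, rod 3 — 3 elements.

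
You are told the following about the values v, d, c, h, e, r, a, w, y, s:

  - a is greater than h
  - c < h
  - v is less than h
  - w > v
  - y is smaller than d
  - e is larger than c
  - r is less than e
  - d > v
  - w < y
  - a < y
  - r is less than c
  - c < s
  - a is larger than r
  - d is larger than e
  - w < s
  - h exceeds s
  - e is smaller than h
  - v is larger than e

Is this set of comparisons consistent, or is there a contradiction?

consistent

Every relation is compatible with r < c < e < v < w < s < h < a < y < d; the set is consistent.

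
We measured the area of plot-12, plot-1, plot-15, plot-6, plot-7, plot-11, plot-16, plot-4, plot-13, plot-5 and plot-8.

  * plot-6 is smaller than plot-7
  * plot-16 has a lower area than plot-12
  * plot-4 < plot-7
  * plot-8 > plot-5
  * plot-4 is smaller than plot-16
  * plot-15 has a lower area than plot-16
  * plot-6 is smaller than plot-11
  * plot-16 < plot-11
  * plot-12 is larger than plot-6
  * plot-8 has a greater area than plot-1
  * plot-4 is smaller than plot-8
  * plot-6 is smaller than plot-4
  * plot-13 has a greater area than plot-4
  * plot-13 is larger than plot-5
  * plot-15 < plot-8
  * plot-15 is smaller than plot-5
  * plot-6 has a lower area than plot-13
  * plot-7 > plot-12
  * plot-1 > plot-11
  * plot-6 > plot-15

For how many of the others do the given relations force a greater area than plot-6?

8

The elements the relations force above plot-6 are plot-4, plot-16, plot-11, plot-12, plot-1, plot-8, plot-7, plot-13 — no chain reaches any other.
That is 8.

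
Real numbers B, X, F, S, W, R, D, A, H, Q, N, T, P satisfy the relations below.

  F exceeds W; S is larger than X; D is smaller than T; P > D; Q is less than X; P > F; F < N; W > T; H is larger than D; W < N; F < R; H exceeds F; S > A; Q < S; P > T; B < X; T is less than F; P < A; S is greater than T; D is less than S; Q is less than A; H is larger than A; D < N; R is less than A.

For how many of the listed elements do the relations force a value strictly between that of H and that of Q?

The relations place Q below H. An element lies strictly between them when it is forced above Q and also forced below H.
Above Q: {X, A, S}. Below H: {D, T, W, F, P, R, A}.
Intersection: {A} — 1.

1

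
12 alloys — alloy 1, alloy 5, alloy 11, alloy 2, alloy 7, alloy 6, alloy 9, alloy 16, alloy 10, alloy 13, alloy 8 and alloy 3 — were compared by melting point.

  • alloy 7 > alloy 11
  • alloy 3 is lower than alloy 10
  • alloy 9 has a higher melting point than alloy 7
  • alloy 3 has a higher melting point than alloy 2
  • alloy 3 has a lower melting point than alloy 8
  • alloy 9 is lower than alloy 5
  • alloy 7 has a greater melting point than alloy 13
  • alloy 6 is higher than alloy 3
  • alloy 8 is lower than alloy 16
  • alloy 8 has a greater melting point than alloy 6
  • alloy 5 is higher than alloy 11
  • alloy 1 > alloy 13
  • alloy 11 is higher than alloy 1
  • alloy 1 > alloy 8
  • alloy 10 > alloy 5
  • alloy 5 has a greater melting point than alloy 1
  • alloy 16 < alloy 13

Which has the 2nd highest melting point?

alloy 5

The consecutive relations fix a unique order: alloy 2 < alloy 3 < alloy 6 < alloy 8 < alloy 16 < alloy 13 < alloy 1 < alloy 11 < alloy 7 < alloy 9 < alloy 5 < alloy 10.
The 2nd largest is alloy 5.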